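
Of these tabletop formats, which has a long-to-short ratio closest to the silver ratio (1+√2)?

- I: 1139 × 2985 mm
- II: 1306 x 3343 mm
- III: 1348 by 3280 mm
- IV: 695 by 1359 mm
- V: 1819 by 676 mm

III

Ratios (long/short): I ≈ 2.621; II ≈ 2.560; III ≈ 2.433; IV ≈ 1.955; V ≈ 2.691.
silver ratio ≈ 2.414; option III is nearest (Δ 0.019).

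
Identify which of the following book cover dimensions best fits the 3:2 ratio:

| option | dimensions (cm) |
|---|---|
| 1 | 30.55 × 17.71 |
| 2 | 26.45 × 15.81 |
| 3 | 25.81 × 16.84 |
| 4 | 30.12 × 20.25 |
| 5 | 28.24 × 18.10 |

Ratios (long/short): 1 ≈ 1.725; 2 ≈ 1.673; 3 ≈ 1.533; 4 ≈ 1.487; 5 ≈ 1.560.
3:2 ≈ 1.500; option 4 is nearest (Δ 0.013).

4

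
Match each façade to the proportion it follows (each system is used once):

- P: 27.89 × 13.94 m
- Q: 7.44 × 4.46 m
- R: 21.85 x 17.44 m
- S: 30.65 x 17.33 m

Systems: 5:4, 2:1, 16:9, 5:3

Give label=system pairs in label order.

P=2:1, Q=5:3, R=5:4, S=16:9

P = 27.89/13.94 ≈ 2.001 → 2:1 (2.000)
Q = 7.44/4.46 ≈ 1.668 → 5:3 (1.667)
R = 21.85/17.44 ≈ 1.253 → 5:4 (1.250)
S = 30.65/17.33 ≈ 1.769 → 16:9 (1.778)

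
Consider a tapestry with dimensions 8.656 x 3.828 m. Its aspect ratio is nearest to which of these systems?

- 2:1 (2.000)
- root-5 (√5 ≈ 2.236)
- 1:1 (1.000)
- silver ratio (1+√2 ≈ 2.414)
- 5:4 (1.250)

Ratio = 8.656 / 3.828 ≈ 2.261.
Distances: 2:1 2.000 (Δ 0.261); root-5 2.236 (Δ 0.025); 1:1 1.000 (Δ 1.261); silver ratio 2.414 (Δ 0.153); 5:4 1.250 (Δ 1.011).

root-5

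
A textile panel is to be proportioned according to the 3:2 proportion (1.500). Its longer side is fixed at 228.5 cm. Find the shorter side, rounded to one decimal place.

152.3 cm

3:2 = 1.50000.
Shorter side = 228.5 ÷ 1.50000 ≈ 152.333 → 152.3 cm.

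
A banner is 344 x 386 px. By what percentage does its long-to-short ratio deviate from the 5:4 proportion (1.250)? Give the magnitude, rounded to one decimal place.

10.2%

Ratio = 386 / 344 ≈ 1.1221.
Ideal 5:4 = 1.2500. |1.1221 − 1.2500| / 1.2500 ≈ 10.23% → 10.2%.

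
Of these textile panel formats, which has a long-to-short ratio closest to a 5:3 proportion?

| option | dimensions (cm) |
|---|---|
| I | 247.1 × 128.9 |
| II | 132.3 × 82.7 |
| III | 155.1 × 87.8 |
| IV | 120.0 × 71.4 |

IV

Ratios (long/short): I ≈ 1.917; II ≈ 1.600; III ≈ 1.767; IV ≈ 1.681.
5:3 ≈ 1.667; option IV is nearest (Δ 0.014).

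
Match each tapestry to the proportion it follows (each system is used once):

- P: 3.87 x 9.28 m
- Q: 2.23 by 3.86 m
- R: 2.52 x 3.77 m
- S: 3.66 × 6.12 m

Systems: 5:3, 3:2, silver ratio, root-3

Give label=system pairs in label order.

P=silver ratio, Q=root-3, R=3:2, S=5:3

P = 9.28/3.87 ≈ 2.398 → silver ratio (2.414)
Q = 3.86/2.23 ≈ 1.731 → root-3 (1.732)
R = 3.77/2.52 ≈ 1.496 → 3:2 (1.500)
S = 6.12/3.66 ≈ 1.672 → 5:3 (1.667)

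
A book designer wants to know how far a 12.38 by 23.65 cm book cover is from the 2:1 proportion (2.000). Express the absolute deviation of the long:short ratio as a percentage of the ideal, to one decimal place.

4.5%

Ratio = 23.65 / 12.38 ≈ 1.9103.
Ideal 2:1 = 2.0000. |1.9103 − 2.0000| / 2.0000 ≈ 4.48% → 4.5%.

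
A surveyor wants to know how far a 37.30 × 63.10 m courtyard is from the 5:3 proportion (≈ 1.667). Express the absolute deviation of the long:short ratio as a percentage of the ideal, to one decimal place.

1.5%

Ratio = 63.10 / 37.30 ≈ 1.6917.
Ideal 5:3 ≈ 1.6667. |1.6917 − 1.6667| / 1.6667 ≈ 1.50% → 1.5%.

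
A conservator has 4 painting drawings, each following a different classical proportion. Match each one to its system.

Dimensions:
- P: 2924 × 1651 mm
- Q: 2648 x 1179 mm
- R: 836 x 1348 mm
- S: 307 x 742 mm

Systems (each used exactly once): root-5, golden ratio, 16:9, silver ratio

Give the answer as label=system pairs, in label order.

Ratios: P ≈ 1.771; Q ≈ 2.246; R ≈ 1.612; S ≈ 2.417.
Targets: root-5 ≈ 2.236; golden ratio ≈ 1.618; 16:9 ≈ 1.778; silver ratio ≈ 2.414.

P=16:9, Q=root-5, R=golden ratio, S=silver ratio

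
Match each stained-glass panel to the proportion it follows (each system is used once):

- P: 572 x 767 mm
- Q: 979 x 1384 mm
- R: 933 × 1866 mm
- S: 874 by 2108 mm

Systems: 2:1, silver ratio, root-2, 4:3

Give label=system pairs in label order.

P = 767/572 ≈ 1.341 → 4:3 (1.333)
Q = 1384/979 ≈ 1.414 → root-2 (1.414)
R = 1866/933 ≈ 2.000 → 2:1 (2.000)
S = 2108/874 ≈ 2.412 → silver ratio (2.414)

P=4:3, Q=root-2, R=2:1, S=silver ratio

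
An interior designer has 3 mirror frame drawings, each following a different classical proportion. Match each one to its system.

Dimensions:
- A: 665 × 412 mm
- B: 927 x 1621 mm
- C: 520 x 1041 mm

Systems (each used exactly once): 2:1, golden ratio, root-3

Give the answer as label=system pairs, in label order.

A = 665/412 ≈ 1.614 → golden ratio (1.618)
B = 1621/927 ≈ 1.749 → root-3 (1.732)
C = 1041/520 ≈ 2.002 → 2:1 (2.000)

A=golden ratio, B=root-3, C=2:1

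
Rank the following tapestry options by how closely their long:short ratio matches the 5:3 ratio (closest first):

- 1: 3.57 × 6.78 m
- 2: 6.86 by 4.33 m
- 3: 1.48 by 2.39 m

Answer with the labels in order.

3, 2, 1

Ratios: 1 = 6.78 / 3.57 ≈ 1.899; 2 = 6.86 / 4.33 ≈ 1.584; 3 = 2.39 / 1.48 ≈ 1.615.
|Δ from 1.667|: 1 0.232; 2 0.083; 3 0.052.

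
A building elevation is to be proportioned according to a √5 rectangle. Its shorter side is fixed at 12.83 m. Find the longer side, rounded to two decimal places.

root-5 ≈ 2.23607.
Longer side = 12.83 × 2.23607 ≈ 28.6888 → 28.69 m.

28.69 m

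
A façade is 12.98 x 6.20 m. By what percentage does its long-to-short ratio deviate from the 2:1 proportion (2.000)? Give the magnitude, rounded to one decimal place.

Ratio = 12.98 / 6.20 ≈ 2.0935.
Ideal 2:1 = 2.0000. |2.0935 − 2.0000| / 2.0000 ≈ 4.68% → 4.7%.

4.7%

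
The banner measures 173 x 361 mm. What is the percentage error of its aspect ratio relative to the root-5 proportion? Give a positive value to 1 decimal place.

Ratio = 361 / 173 ≈ 2.0867.
Ideal root-5 ≈ 2.2361. |2.0867 − 2.2361| / 2.2361 ≈ 6.68% → 6.7%.

6.7%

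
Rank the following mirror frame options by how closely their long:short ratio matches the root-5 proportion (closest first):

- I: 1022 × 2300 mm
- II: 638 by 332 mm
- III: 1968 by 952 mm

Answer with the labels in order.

I: 2300/1022 ≈ 2.250 → |2.250 − 2.236| = 0.014
II: 638/332 ≈ 1.922 → |1.922 − 2.236| = 0.314
III: 1968/952 ≈ 2.067 → |2.067 − 2.236| = 0.169

I, III, II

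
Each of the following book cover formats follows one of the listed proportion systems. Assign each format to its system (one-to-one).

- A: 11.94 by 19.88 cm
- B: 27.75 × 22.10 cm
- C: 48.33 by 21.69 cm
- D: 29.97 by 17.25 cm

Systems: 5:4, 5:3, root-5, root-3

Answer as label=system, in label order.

A=5:3, B=5:4, C=root-5, D=root-3

Ratios: A ≈ 1.665; B ≈ 1.256; C ≈ 2.228; D ≈ 1.737.
Targets: 5:4 ≈ 1.250; 5:3 ≈ 1.667; root-5 ≈ 2.236; root-3 ≈ 1.732.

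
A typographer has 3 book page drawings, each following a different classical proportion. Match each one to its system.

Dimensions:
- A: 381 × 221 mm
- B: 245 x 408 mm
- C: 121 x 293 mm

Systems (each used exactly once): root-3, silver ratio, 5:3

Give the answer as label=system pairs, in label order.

A=root-3, B=5:3, C=silver ratio

Ratios: A ≈ 1.724; B ≈ 1.665; C ≈ 2.421.
Targets: root-3 ≈ 1.732; silver ratio ≈ 2.414; 5:3 ≈ 1.667.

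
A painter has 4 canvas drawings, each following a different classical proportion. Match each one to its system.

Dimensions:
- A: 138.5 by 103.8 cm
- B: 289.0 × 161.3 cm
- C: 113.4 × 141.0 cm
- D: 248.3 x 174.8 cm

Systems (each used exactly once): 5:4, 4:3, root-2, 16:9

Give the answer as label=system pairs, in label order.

Ratios: A ≈ 1.334; B ≈ 1.792; C ≈ 1.243; D ≈ 1.420.
Targets: 5:4 ≈ 1.250; 4:3 ≈ 1.333; root-2 ≈ 1.414; 16:9 ≈ 1.778.

A=4:3, B=16:9, C=5:4, D=root-2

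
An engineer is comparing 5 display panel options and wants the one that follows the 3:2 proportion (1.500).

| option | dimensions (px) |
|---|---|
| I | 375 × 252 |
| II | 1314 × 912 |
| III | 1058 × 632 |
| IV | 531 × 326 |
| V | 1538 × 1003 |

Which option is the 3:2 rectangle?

I

Target 3:2 ≈ 1.500.
I: 1.488 (Δ0.012)  II: 1.441 (Δ0.059)  III: 1.674 (Δ0.174)  IV: 1.629 (Δ0.129)  V: 1.533 (Δ0.033)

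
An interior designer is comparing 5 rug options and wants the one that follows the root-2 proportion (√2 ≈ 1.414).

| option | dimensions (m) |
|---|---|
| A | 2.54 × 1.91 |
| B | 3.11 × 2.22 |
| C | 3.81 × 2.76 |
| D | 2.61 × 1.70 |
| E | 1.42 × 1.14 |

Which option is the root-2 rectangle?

Ratios (long/short): A ≈ 1.330; B ≈ 1.401; C ≈ 1.380; D ≈ 1.535; E ≈ 1.246.
root-2 ≈ 1.414; option B is nearest (Δ 0.013).

B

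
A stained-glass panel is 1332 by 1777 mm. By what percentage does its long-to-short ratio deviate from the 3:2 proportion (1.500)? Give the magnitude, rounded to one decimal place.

Ratio = 1777 / 1332 ≈ 1.3341.
Ideal 3:2 = 1.5000. |1.3341 − 1.5000| / 1.5000 ≈ 11.06% → 11.1%.

11.1%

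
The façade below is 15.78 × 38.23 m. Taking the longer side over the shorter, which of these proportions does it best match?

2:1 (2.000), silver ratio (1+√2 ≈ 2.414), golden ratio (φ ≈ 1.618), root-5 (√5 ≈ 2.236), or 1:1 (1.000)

Ratio = 38.23 / 15.78 ≈ 2.423.
Distances: 2:1 2.000 (Δ 0.423); silver ratio 2.414 (Δ 0.009); golden ratio 1.618 (Δ 0.805); root-5 2.236 (Δ 0.187); 1:1 1.000 (Δ 1.423).

silver ratio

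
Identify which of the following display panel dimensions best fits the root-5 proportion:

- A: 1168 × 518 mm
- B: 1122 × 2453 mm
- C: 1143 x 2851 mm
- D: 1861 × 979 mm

A

Ratios (long/short): A ≈ 2.255; B ≈ 2.186; C ≈ 2.494; D ≈ 1.901.
root-5 ≈ 2.236; option A is nearest (Δ 0.019).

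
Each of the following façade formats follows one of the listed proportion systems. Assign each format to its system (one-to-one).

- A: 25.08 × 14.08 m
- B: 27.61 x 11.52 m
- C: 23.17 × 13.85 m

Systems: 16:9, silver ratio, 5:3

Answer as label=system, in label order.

A = 25.08/14.08 ≈ 1.781 → 16:9 (1.778)
B = 27.61/11.52 ≈ 2.397 → silver ratio (2.414)
C = 23.17/13.85 ≈ 1.673 → 5:3 (1.667)

A=16:9, B=silver ratio, C=5:3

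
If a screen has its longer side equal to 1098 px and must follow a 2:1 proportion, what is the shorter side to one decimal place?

2:1 = 2.00000.
Shorter side = 1098 ÷ 2.00000 ≈ 549.000 → 549.0 px.

549.0 px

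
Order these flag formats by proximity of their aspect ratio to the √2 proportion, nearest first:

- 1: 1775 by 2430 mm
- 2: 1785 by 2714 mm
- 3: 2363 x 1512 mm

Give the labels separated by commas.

1, 2, 3

1: 2430/1775 ≈ 1.369 → |1.369 − 1.414| = 0.045
2: 2714/1785 ≈ 1.520 → |1.520 − 1.414| = 0.106
3: 2363/1512 ≈ 1.563 → |1.563 − 1.414| = 0.149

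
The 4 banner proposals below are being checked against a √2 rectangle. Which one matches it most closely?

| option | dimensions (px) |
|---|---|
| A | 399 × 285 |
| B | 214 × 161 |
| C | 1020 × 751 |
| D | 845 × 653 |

Ratios (long/short): A ≈ 1.400; B ≈ 1.329; C ≈ 1.358; D ≈ 1.294.
root-2 ≈ 1.414; option A is nearest (Δ 0.014).

A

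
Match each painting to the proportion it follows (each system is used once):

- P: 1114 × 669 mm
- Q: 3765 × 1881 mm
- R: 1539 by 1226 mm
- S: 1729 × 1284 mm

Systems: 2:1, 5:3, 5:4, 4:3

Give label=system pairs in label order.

Ratios: P ≈ 1.665; Q ≈ 2.002; R ≈ 1.255; S ≈ 1.347.
Targets: 2:1 ≈ 2.000; 5:3 ≈ 1.667; 5:4 ≈ 1.250; 4:3 ≈ 1.333.

P=5:3, Q=2:1, R=5:4, S=4:3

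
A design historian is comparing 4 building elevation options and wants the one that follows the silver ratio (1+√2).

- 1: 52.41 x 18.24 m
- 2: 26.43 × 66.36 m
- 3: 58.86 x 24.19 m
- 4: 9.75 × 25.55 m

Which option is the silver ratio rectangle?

3

Ratios (long/short): 1 ≈ 2.873; 2 ≈ 2.511; 3 ≈ 2.433; 4 ≈ 2.621.
silver ratio ≈ 2.414; option 3 is nearest (Δ 0.019).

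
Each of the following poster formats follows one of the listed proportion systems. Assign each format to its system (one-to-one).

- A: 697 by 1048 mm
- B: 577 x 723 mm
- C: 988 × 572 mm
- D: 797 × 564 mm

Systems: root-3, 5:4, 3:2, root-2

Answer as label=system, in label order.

A=3:2, B=5:4, C=root-3, D=root-2

A = 1048/697 ≈ 1.504 → 3:2 (1.500)
B = 723/577 ≈ 1.253 → 5:4 (1.250)
C = 988/572 ≈ 1.727 → root-3 (1.732)
D = 797/564 ≈ 1.413 → root-2 (1.414)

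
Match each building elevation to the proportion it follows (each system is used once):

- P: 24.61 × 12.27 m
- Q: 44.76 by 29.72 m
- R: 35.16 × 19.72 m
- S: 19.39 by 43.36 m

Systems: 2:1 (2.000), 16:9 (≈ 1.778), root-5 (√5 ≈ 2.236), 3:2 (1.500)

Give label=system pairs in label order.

Ratios: P ≈ 2.006; Q ≈ 1.506; R ≈ 1.783; S ≈ 2.236.
Targets: 2:1 ≈ 2.000; 16:9 ≈ 1.778; root-5 ≈ 2.236; 3:2 ≈ 1.500.

P=2:1, Q=3:2, R=16:9, S=root-5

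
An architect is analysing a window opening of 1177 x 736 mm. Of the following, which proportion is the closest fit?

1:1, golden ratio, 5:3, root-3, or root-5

golden ratio

Ratio = 1177 / 736 ≈ 1.599.
Distances: 1:1 1.000 (Δ 0.599); golden ratio 1.618 (Δ 0.019); 5:3 1.667 (Δ 0.068); root-3 1.732 (Δ 0.133); root-5 2.236 (Δ 0.637).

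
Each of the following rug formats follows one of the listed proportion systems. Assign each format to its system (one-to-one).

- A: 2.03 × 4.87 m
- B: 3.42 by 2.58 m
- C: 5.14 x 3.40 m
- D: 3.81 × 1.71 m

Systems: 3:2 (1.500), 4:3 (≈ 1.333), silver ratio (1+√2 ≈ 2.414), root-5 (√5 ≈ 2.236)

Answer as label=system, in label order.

A = 4.87/2.03 ≈ 2.399 → silver ratio (2.414)
B = 3.42/2.58 ≈ 1.326 → 4:3 (1.333)
C = 5.14/3.40 ≈ 1.512 → 3:2 (1.500)
D = 3.81/1.71 ≈ 2.228 → root-5 (2.236)

A=silver ratio, B=4:3, C=3:2, D=root-5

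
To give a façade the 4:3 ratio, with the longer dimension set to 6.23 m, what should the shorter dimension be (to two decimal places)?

4.67 m

4:3 ≈ 1.33333.
Shorter side = 6.23 ÷ 1.33333 ≈ 4.6725 → 4.67 m.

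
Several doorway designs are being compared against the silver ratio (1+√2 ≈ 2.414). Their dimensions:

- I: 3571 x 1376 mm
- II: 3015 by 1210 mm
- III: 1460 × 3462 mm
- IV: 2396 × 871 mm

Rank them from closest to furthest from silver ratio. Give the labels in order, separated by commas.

III, II, I, IV

Ratios: I = 3571 / 1376 ≈ 2.595; II = 3015 / 1210 ≈ 2.492; III = 3462 / 1460 ≈ 2.371; IV = 2396 / 871 ≈ 2.751.
|Δ from 2.414|: I 0.181; II 0.078; III 0.043; IV 0.337.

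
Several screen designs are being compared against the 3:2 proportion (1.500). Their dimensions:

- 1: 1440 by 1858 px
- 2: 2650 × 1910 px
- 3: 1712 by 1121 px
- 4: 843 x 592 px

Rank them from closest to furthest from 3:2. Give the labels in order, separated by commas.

Ratios: 1 = 1858 / 1440 ≈ 1.290; 2 = 2650 / 1910 ≈ 1.387; 3 = 1712 / 1121 ≈ 1.527; 4 = 843 / 592 ≈ 1.424.
|Δ from 1.500|: 1 0.210; 2 0.113; 3 0.027; 4 0.076.

3, 4, 2, 1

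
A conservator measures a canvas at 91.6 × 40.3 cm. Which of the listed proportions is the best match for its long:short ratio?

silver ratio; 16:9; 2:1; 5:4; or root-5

91.6/40.3 ≈ 2.273. Nearest candidates are root-5 (2.236, off by 0.037) and silver ratio (2.414, off by 0.141).

root-5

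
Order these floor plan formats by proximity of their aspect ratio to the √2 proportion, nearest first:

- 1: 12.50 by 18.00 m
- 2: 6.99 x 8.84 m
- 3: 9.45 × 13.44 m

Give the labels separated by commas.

1: 18.00/12.50 ≈ 1.440 → |1.440 − 1.414| = 0.026
2: 8.84/6.99 ≈ 1.265 → |1.265 − 1.414| = 0.149
3: 13.44/9.45 ≈ 1.422 → |1.422 − 1.414| = 0.008

3, 1, 2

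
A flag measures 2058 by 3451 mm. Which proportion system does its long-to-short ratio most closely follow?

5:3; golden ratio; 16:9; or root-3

Ratio = 3451 / 2058 ≈ 1.677.
Distances: 5:3 1.667 (Δ 0.010); golden ratio 1.618 (Δ 0.059); 16:9 1.778 (Δ 0.101); root-3 1.732 (Δ 0.055).

5:3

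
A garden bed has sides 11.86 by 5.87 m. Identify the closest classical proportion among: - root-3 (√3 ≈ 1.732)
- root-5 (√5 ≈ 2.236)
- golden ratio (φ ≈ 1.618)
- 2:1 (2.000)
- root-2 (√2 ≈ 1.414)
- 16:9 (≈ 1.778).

2:1

11.86/5.87 ≈ 2.020. Nearest candidates are 2:1 (2.000, off by 0.020) and root-5 (2.236, off by 0.216).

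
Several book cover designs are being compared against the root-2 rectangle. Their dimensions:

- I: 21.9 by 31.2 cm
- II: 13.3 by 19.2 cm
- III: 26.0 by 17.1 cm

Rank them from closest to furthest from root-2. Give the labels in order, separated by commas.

I, II, III

Ratios: I = 31.2 / 21.9 ≈ 1.425; II = 19.2 / 13.3 ≈ 1.444; III = 26.0 / 17.1 ≈ 1.520.
|Δ from 1.414|: I 0.011; II 0.030; III 0.106.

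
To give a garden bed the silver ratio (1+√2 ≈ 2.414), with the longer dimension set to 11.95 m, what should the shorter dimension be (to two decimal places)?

4.95 m

silver ratio ≈ 2.41421.
Shorter side = 11.95 ÷ 2.41421 ≈ 4.9499 → 4.95 m.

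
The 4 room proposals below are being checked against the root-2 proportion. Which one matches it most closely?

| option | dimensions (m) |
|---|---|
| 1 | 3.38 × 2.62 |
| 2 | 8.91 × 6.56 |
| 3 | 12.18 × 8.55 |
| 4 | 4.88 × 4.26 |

3

Target root-2 ≈ 1.414.
1: 1.290 (Δ0.124)  2: 1.358 (Δ0.056)  3: 1.425 (Δ0.011)  4: 1.146 (Δ0.268)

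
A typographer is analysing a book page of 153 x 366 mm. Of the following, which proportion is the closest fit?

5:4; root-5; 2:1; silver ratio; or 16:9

Ratio = 366 / 153 ≈ 2.392.
Distances: 5:4 1.250 (Δ 1.142); root-5 2.236 (Δ 0.156); 2:1 2.000 (Δ 0.392); silver ratio 2.414 (Δ 0.022); 16:9 1.778 (Δ 0.614).

silver ratio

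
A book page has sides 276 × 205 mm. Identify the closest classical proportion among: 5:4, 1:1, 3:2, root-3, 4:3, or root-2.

Ratio = 276 / 205 ≈ 1.346.
Distances: 5:4 1.250 (Δ 0.096); 1:1 1.000 (Δ 0.346); 3:2 1.500 (Δ 0.154); root-3 1.732 (Δ 0.386); 4:3 1.333 (Δ 0.013); root-2 1.414 (Δ 0.068).

4:3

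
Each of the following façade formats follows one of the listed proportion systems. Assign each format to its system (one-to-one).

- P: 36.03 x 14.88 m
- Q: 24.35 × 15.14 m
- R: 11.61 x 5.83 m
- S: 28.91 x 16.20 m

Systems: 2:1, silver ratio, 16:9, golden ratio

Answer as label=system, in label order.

Ratios: P ≈ 2.421; Q ≈ 1.608; R ≈ 1.991; S ≈ 1.785.
Targets: 2:1 ≈ 2.000; silver ratio ≈ 2.414; 16:9 ≈ 1.778; golden ratio ≈ 1.618.

P=silver ratio, Q=golden ratio, R=2:1, S=16:9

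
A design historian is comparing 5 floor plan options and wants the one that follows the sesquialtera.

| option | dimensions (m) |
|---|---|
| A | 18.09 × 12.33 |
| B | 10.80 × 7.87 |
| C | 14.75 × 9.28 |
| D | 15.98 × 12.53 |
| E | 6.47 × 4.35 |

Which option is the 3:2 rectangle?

Target 3:2 ≈ 1.500.
A: 1.467 (Δ0.033)  B: 1.372 (Δ0.128)  C: 1.589 (Δ0.089)  D: 1.275 (Δ0.225)  E: 1.487 (Δ0.013)

E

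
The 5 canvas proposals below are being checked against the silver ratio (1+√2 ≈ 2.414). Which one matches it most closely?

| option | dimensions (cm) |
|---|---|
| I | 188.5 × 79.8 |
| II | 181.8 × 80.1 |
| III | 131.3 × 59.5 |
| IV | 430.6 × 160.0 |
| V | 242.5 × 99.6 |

Target silver ratio ≈ 2.414.
I: 2.362 (Δ0.052)  II: 2.270 (Δ0.144)  III: 2.207 (Δ0.207)  IV: 2.691 (Δ0.277)  V: 2.435 (Δ0.021)

V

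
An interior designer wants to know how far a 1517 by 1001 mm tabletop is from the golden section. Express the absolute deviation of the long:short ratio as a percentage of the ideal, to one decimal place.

Ratio = 1517 / 1001 ≈ 1.5155.
Ideal golden ratio ≈ 1.6180. |1.5155 − 1.6180| / 1.6180 ≈ 6.33% → 6.3%.

6.3%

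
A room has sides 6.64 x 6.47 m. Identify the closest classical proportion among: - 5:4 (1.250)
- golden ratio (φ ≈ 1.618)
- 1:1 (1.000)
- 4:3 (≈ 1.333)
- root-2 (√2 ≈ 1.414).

1:1

Ratio = 6.64 / 6.47 ≈ 1.026.
Distances: 5:4 1.250 (Δ 0.224); golden ratio 1.618 (Δ 0.592); 1:1 1.000 (Δ 0.026); 4:3 1.333 (Δ 0.307); root-2 1.414 (Δ 0.388).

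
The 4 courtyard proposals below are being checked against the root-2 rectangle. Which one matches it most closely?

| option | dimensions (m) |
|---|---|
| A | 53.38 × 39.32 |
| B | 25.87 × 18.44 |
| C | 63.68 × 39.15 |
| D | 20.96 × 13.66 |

Ratios (long/short): A ≈ 1.358; B ≈ 1.403; C ≈ 1.627; D ≈ 1.534.
root-2 ≈ 1.414; option B is nearest (Δ 0.011).

B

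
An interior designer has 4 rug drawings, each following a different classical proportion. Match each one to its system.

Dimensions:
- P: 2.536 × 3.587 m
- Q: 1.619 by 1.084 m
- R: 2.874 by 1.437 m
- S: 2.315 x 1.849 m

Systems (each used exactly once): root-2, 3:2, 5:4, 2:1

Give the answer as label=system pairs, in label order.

P=root-2, Q=3:2, R=2:1, S=5:4

Ratios: P ≈ 1.414; Q ≈ 1.494; R ≈ 2.000; S ≈ 1.252.
Targets: root-2 ≈ 1.414; 3:2 ≈ 1.500; 5:4 ≈ 1.250; 2:1 ≈ 2.000.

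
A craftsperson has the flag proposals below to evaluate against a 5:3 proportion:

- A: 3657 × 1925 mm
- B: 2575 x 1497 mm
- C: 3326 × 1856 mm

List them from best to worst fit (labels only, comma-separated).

B, C, A

A: 3657/1925 ≈ 1.900 → |1.900 − 1.667| = 0.233
B: 2575/1497 ≈ 1.720 → |1.720 − 1.667| = 0.053
C: 3326/1856 ≈ 1.792 → |1.792 − 1.667| = 0.125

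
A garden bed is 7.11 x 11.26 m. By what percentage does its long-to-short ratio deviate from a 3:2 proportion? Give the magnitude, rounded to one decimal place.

5.6%

Ratio = 11.26 / 7.11 ≈ 1.5837.
Ideal 3:2 = 1.5000. |1.5837 − 1.5000| / 1.5000 ≈ 5.58% → 5.6%.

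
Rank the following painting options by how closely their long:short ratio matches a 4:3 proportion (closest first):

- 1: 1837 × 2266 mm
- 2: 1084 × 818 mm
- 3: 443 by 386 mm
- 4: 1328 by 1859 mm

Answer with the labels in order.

2, 4, 1, 3

1: 2266/1837 ≈ 1.234 → |1.234 − 1.333| = 0.099
2: 1084/818 ≈ 1.325 → |1.325 − 1.333| = 0.008
3: 443/386 ≈ 1.148 → |1.148 − 1.333| = 0.185
4: 1859/1328 ≈ 1.400 → |1.400 − 1.333| = 0.067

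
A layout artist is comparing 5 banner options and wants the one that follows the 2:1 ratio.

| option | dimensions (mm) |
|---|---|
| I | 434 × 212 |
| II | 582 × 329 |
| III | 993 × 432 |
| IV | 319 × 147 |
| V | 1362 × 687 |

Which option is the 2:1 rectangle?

Target 2:1 ≈ 2.000.
I: 2.047 (Δ0.047)  II: 1.769 (Δ0.231)  III: 2.299 (Δ0.299)  IV: 2.170 (Δ0.170)  V: 1.983 (Δ0.017)

V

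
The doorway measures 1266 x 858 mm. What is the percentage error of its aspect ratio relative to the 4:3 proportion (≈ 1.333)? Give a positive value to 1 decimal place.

10.7%

Ratio = 1266 / 858 ≈ 1.4755.
Ideal 4:3 ≈ 1.3333. |1.4755 − 1.3333| / 1.3333 ≈ 10.67% → 10.7%.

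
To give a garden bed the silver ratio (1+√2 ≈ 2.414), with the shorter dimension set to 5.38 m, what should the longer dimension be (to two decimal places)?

silver ratio ≈ 2.41421.
Longer side = 5.38 × 2.41421 ≈ 12.9884 → 12.99 m.

12.99 m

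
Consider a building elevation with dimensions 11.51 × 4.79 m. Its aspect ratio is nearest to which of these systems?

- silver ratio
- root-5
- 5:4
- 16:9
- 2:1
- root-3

11.51/4.79 ≈ 2.403. Nearest candidates are silver ratio (2.414, off by 0.011) and root-5 (2.236, off by 0.167).

silver ratio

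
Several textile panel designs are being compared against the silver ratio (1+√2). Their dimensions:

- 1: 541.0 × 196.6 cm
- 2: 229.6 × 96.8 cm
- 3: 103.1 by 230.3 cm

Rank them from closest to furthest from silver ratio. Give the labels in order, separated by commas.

2, 3, 1

1: 541.0/196.6 ≈ 2.752 → |2.752 − 2.414| = 0.338
2: 229.6/96.8 ≈ 2.372 → |2.372 − 2.414| = 0.042
3: 230.3/103.1 ≈ 2.234 → |2.234 − 2.414| = 0.180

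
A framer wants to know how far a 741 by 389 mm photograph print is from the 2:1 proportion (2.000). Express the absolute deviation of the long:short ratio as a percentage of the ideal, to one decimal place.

Ratio = 741 / 389 ≈ 1.9049.
Ideal 2:1 = 2.0000. |1.9049 − 2.0000| / 2.0000 ≈ 4.75% → 4.8%.

4.8%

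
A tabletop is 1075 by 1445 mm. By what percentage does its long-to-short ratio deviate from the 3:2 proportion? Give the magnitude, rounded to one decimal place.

Ratio = 1445 / 1075 ≈ 1.3442.
Ideal 3:2 = 1.5000. |1.3442 − 1.5000| / 1.5000 ≈ 10.39% → 10.4%.

10.4%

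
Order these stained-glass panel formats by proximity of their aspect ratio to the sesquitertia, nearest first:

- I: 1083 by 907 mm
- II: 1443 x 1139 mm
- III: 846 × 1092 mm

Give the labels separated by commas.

I: 1083/907 ≈ 1.194 → |1.194 − 1.333| = 0.139
II: 1443/1139 ≈ 1.267 → |1.267 − 1.333| = 0.066
III: 1092/846 ≈ 1.291 → |1.291 − 1.333| = 0.042

III, II, I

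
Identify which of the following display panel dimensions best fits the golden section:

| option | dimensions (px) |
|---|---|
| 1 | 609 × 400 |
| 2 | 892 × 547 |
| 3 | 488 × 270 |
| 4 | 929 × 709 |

2

Ratios (long/short): 1 ≈ 1.522; 2 ≈ 1.631; 3 ≈ 1.807; 4 ≈ 1.310.
golden ratio ≈ 1.618; option 2 is nearest (Δ 0.013).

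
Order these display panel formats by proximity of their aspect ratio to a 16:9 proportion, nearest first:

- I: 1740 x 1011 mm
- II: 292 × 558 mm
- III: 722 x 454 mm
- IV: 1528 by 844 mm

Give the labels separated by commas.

IV, I, II, III

I: 1740/1011 ≈ 1.721 → |1.721 − 1.778| = 0.057
II: 558/292 ≈ 1.911 → |1.911 − 1.778| = 0.133
III: 722/454 ≈ 1.590 → |1.590 − 1.778| = 0.188
IV: 1528/844 ≈ 1.810 → |1.810 − 1.778| = 0.032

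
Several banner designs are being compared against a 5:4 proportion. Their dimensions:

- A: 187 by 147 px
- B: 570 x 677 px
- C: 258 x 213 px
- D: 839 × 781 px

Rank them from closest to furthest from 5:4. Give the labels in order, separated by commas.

A: 187/147 ≈ 1.272 → |1.272 − 1.250| = 0.022
B: 677/570 ≈ 1.188 → |1.188 − 1.250| = 0.062
C: 258/213 ≈ 1.211 → |1.211 − 1.250| = 0.039
D: 839/781 ≈ 1.074 → |1.074 − 1.250| = 0.176

A, C, B, D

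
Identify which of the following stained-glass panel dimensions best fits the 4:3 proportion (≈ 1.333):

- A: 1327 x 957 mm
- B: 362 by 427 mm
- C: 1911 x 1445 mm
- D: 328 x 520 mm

C

Ratios (long/short): A ≈ 1.387; B ≈ 1.180; C ≈ 1.322; D ≈ 1.585.
4:3 ≈ 1.333; option C is nearest (Δ 0.011).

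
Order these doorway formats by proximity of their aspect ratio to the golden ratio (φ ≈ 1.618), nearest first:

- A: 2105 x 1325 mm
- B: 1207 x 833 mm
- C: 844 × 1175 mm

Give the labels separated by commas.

A, B, C

Ratios: A = 2105 / 1325 ≈ 1.589; B = 1207 / 833 ≈ 1.449; C = 1175 / 844 ≈ 1.392.
|Δ from 1.618|: A 0.029; B 0.169; C 0.226.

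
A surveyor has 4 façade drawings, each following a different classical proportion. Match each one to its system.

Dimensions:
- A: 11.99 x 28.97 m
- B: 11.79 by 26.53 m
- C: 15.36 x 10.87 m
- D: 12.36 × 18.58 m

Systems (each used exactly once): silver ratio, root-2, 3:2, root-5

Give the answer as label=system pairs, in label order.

A=silver ratio, B=root-5, C=root-2, D=3:2

A = 28.97/11.99 ≈ 2.416 → silver ratio (2.414)
B = 26.53/11.79 ≈ 2.250 → root-5 (2.236)
C = 15.36/10.87 ≈ 1.413 → root-2 (1.414)
D = 18.58/12.36 ≈ 1.503 → 3:2 (1.500)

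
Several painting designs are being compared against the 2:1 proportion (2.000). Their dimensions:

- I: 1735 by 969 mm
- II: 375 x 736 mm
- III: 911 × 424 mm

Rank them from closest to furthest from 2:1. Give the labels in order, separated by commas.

I: 1735/969 ≈ 1.791 → |1.791 − 2.000| = 0.209
II: 736/375 ≈ 1.963 → |1.963 − 2.000| = 0.037
III: 911/424 ≈ 2.149 → |2.149 − 2.000| = 0.149

II, III, I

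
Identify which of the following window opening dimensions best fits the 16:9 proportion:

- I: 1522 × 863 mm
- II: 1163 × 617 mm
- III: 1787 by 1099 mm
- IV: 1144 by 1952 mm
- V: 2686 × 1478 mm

I

Ratios (long/short): I ≈ 1.764; II ≈ 1.885; III ≈ 1.626; IV ≈ 1.706; V ≈ 1.817.
16:9 ≈ 1.778; option I is nearest (Δ 0.014).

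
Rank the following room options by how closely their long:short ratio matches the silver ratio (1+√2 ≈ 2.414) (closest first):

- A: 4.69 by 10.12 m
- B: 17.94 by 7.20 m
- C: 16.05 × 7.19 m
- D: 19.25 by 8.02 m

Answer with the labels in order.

A: 10.12/4.69 ≈ 2.158 → |2.158 − 2.414| = 0.256
B: 17.94/7.20 ≈ 2.492 → |2.492 − 2.414| = 0.078
C: 16.05/7.19 ≈ 2.232 → |2.232 − 2.414| = 0.182
D: 19.25/8.02 ≈ 2.400 → |2.400 − 2.414| = 0.014

D, B, C, A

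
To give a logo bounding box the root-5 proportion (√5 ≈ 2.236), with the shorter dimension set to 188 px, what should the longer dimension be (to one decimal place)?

420.4 px

root-5 ≈ 2.23607.
Longer side = 188 × 2.23607 ≈ 420.381 → 420.4 px.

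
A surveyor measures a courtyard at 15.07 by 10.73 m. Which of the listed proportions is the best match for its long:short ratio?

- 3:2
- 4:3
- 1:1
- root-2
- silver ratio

15.07/10.73 ≈ 1.404. Nearest candidates are root-2 (1.414, off by 0.010) and 4:3 (1.333, off by 0.071).

root-2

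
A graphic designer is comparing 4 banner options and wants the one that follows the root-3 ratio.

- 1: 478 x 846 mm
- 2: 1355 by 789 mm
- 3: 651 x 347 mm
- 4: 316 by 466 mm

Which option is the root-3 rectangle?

2

Ratios (long/short): 1 ≈ 1.770; 2 ≈ 1.717; 3 ≈ 1.876; 4 ≈ 1.475.
root-3 ≈ 1.732; option 2 is nearest (Δ 0.015).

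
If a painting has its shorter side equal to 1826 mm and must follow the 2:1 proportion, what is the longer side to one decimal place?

3652.0 mm

2:1 = 2.00000.
Longer side = 1826 × 2.00000 ≈ 3652.000 → 3652.0 mm.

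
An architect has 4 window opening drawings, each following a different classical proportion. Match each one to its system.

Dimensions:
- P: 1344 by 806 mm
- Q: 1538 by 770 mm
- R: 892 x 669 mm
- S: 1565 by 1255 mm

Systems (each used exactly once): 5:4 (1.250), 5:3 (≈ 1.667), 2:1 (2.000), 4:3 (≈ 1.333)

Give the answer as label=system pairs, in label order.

P = 1344/806 ≈ 1.667 → 5:3 (1.667)
Q = 1538/770 ≈ 1.997 → 2:1 (2.000)
R = 892/669 ≈ 1.333 → 4:3 (1.333)
S = 1565/1255 ≈ 1.247 → 5:4 (1.250)

P=5:3, Q=2:1, R=4:3, S=5:4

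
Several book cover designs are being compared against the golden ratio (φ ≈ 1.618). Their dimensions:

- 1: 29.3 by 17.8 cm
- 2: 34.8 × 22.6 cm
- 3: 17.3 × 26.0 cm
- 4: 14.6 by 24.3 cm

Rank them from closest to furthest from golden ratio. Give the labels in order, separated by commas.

1, 4, 2, 3

1: 29.3/17.8 ≈ 1.646 → |1.646 − 1.618| = 0.028
2: 34.8/22.6 ≈ 1.540 → |1.540 − 1.618| = 0.078
3: 26.0/17.3 ≈ 1.503 → |1.503 − 1.618| = 0.115
4: 24.3/14.6 ≈ 1.664 → |1.664 − 1.618| = 0.046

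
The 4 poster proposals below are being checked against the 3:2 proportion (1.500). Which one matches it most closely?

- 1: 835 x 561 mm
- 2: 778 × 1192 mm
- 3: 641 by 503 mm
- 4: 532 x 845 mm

Target 3:2 ≈ 1.500.
1: 1.488 (Δ0.012)  2: 1.532 (Δ0.032)  3: 1.274 (Δ0.226)  4: 1.588 (Δ0.088)

1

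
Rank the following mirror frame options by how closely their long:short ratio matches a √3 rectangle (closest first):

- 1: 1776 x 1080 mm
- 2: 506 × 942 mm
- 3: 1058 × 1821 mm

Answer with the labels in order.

3, 1, 2

Ratios: 1 = 1776 / 1080 ≈ 1.644; 2 = 942 / 506 ≈ 1.862; 3 = 1821 / 1058 ≈ 1.721.
|Δ from 1.732|: 1 0.088; 2 0.130; 3 0.011.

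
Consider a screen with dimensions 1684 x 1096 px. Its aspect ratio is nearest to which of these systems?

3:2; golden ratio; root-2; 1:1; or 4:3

3:2

Ratio = 1684 / 1096 ≈ 1.536.
Distances: 3:2 1.500 (Δ 0.036); golden ratio 1.618 (Δ 0.082); root-2 1.414 (Δ 0.122); 1:1 1.000 (Δ 0.536); 4:3 1.333 (Δ 0.203).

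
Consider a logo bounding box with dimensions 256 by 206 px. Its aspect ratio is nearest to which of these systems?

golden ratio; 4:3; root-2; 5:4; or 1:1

256/206 ≈ 1.243. Nearest candidates are 5:4 (1.250, off by 0.007) and 4:3 (1.333, off by 0.090).

5:4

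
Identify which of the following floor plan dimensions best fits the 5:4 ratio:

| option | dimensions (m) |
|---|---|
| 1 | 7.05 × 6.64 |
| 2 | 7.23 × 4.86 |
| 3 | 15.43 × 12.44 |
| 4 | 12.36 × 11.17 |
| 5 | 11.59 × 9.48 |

3

Ratios (long/short): 1 ≈ 1.062; 2 ≈ 1.488; 3 ≈ 1.240; 4 ≈ 1.107; 5 ≈ 1.223.
5:4 ≈ 1.250; option 3 is nearest (Δ 0.010).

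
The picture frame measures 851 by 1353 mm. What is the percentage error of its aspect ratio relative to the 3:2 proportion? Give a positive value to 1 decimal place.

6.0%

Ratio = 1353 / 851 ≈ 1.5899.
Ideal 3:2 = 1.5000. |1.5899 − 1.5000| / 1.5000 ≈ 5.99% → 6.0%.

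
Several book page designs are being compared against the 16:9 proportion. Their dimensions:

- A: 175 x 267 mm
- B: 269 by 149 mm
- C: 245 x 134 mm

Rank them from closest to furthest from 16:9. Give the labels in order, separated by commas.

Ratios: A = 267 / 175 ≈ 1.526; B = 269 / 149 ≈ 1.805; C = 245 / 134 ≈ 1.828.
|Δ from 1.778|: A 0.252; B 0.027; C 0.050.

B, C, A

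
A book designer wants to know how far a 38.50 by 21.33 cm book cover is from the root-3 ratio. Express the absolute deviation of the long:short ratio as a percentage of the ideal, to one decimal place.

4.2%

Ratio = 38.50 / 21.33 ≈ 1.8050.
Ideal root-3 ≈ 1.7321. |1.8050 − 1.7321| / 1.7321 ≈ 4.21% → 4.2%.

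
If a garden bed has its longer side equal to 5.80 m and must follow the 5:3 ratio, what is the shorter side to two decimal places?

5:3 ≈ 1.66667.
Shorter side = 5.80 ÷ 1.66667 ≈ 3.4800 → 3.48 m.

3.48 m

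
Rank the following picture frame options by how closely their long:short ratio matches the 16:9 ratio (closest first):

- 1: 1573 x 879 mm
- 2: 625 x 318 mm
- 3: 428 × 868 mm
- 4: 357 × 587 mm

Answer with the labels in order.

1, 4, 2, 3

Ratios: 1 = 1573 / 879 ≈ 1.790; 2 = 625 / 318 ≈ 1.965; 3 = 868 / 428 ≈ 2.028; 4 = 587 / 357 ≈ 1.644.
|Δ from 1.778|: 1 0.012; 2 0.187; 3 0.250; 4 0.134.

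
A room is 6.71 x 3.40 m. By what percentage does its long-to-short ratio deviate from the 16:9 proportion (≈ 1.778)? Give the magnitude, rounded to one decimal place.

Ratio = 6.71 / 3.40 ≈ 1.9735.
Ideal 16:9 ≈ 1.7778. |1.9735 − 1.7778| / 1.7778 ≈ 11.01% → 11.0%.

11.0%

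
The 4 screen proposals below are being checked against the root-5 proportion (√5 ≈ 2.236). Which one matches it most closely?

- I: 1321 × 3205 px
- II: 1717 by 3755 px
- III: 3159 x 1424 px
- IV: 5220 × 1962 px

Target root-5 ≈ 2.236.
I: 2.426 (Δ0.190)  II: 2.187 (Δ0.049)  III: 2.218 (Δ0.018)  IV: 2.661 (Δ0.425)

III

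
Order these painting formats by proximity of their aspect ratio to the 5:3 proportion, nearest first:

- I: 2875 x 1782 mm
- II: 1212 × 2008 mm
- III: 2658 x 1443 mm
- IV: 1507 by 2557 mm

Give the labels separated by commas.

II, IV, I, III

I: 2875/1782 ≈ 1.613 → |1.613 − 1.667| = 0.054
II: 2008/1212 ≈ 1.657 → |1.657 − 1.667| = 0.010
III: 2658/1443 ≈ 1.842 → |1.842 − 1.667| = 0.175
IV: 2557/1507 ≈ 1.697 → |1.697 − 1.667| = 0.030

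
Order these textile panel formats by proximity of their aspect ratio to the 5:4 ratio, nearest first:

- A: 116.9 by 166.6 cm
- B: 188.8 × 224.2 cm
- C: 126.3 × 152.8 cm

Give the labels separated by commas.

C, B, A

A: 166.6/116.9 ≈ 1.425 → |1.425 − 1.250| = 0.175
B: 224.2/188.8 ≈ 1.187 → |1.187 − 1.250| = 0.063
C: 152.8/126.3 ≈ 1.210 → |1.210 − 1.250| = 0.040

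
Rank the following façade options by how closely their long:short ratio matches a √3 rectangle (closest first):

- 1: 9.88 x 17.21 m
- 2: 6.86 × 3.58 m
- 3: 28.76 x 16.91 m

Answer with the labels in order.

1, 3, 2

1: 17.21/9.88 ≈ 1.742 → |1.742 − 1.732| = 0.010
2: 6.86/3.58 ≈ 1.916 → |1.916 − 1.732| = 0.184
3: 28.76/16.91 ≈ 1.701 → |1.701 − 1.732| = 0.031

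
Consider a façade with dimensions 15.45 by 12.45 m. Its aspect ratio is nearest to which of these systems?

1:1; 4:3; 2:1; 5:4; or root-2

15.45/12.45 ≈ 1.241. Nearest candidates are 5:4 (1.250, off by 0.009) and 4:3 (1.333, off by 0.092).

5:4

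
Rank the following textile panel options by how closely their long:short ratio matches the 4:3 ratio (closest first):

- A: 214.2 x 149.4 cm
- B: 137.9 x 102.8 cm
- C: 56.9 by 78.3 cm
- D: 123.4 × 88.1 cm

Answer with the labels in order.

A: 214.2/149.4 ≈ 1.434 → |1.434 − 1.333| = 0.101
B: 137.9/102.8 ≈ 1.341 → |1.341 − 1.333| = 0.008
C: 78.3/56.9 ≈ 1.376 → |1.376 − 1.333| = 0.043
D: 123.4/88.1 ≈ 1.401 → |1.401 − 1.333| = 0.068

B, C, D, A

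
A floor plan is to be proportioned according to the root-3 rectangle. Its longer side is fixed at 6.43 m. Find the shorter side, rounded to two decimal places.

root-3 ≈ 1.73205.
Shorter side = 6.43 ÷ 1.73205 ≈ 3.7124 → 3.71 m.

3.71 m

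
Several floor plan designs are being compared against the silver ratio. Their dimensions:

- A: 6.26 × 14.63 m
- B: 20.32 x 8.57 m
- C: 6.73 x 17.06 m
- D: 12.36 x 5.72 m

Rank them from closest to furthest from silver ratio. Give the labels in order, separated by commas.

B, A, C, D

A: 14.63/6.26 ≈ 2.337 → |2.337 − 2.414| = 0.077
B: 20.32/8.57 ≈ 2.371 → |2.371 − 2.414| = 0.043
C: 17.06/6.73 ≈ 2.535 → |2.535 − 2.414| = 0.121
D: 12.36/5.72 ≈ 2.161 → |2.161 − 2.414| = 0.253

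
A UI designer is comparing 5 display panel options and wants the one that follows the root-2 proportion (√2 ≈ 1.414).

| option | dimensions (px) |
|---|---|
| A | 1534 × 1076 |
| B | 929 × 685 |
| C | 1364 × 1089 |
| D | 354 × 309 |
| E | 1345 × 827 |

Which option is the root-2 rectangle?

A

Target root-2 ≈ 1.414.
A: 1.426 (Δ0.012)  B: 1.356 (Δ0.058)  C: 1.253 (Δ0.161)  D: 1.146 (Δ0.268)  E: 1.626 (Δ0.212)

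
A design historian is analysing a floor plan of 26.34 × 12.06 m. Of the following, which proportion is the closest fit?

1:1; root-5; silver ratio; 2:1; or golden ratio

26.34/12.06 ≈ 2.184. Nearest candidates are root-5 (2.236, off by 0.052) and 2:1 (2.000, off by 0.184).

root-5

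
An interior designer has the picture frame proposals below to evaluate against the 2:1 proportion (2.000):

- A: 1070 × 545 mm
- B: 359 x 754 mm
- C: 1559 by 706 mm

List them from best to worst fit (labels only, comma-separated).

A, B, C

A: 1070/545 ≈ 1.963 → |1.963 − 2.000| = 0.037
B: 754/359 ≈ 2.100 → |2.100 − 2.000| = 0.100
C: 1559/706 ≈ 2.208 → |2.208 − 2.000| = 0.208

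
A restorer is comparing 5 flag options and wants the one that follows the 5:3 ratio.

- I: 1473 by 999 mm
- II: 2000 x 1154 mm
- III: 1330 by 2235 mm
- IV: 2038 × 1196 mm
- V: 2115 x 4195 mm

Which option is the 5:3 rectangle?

III

Target 5:3 ≈ 1.667.
I: 1.474 (Δ0.193)  II: 1.733 (Δ0.066)  III: 1.680 (Δ0.013)  IV: 1.704 (Δ0.037)  V: 1.983 (Δ0.316)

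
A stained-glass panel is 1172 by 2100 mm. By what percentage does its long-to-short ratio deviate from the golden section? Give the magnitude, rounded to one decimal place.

10.7%

Ratio = 2100 / 1172 ≈ 1.7918.
Ideal golden ratio ≈ 1.6180. |1.7918 − 1.6180| / 1.6180 ≈ 10.74% → 10.7%.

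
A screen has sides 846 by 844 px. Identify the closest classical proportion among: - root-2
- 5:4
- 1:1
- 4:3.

846/844 ≈ 1.002. Nearest candidates are 1:1 (1.000, off by 0.002) and 5:4 (1.250, off by 0.248).

1:1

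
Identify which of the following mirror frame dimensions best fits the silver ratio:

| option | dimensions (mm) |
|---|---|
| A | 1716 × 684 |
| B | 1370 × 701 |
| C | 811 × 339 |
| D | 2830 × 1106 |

Target silver ratio ≈ 2.414.
A: 2.509 (Δ0.095)  B: 1.954 (Δ0.460)  C: 2.392 (Δ0.022)  D: 2.559 (Δ0.145)

C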